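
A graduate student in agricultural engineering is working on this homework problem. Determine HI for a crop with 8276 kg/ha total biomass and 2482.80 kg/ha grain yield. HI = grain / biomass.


HI = grain_yield / biomass
   = 2482.80 / 8276
   = 0.30


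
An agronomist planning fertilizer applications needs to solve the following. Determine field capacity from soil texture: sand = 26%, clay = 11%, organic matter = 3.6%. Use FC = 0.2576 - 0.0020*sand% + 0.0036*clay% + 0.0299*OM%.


FC = 0.2576 - 0.0020*26 + 0.0036*11 + 0.0299*3.6
   = 0.2576 - 0.0520 + 0.0396 + 0.1076
   = 0.3528


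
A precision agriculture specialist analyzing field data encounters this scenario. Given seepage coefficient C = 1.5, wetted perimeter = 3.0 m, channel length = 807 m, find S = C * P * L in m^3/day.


S = C * P * L
  = 1.5 * 3.0 * 807
  = 3631.50 m^3/day


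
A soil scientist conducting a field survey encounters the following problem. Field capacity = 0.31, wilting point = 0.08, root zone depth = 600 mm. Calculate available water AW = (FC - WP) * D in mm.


AW = (FC - WP) * D
   = (0.31 - 0.08) * 600
   = 0.23 * 600
   = 138 mm


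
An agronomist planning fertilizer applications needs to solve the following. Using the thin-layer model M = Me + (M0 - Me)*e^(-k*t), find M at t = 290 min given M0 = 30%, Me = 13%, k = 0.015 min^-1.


M = Me + (M0 - Me) * e^(-k*t)
  = 13 + (30 - 13) * e^(-0.015*290)
  = 13 + 17 * e^(-4.350)
  = 13 + 17 * 0.01291
  = 13 + 0.2194
  = 13.22%


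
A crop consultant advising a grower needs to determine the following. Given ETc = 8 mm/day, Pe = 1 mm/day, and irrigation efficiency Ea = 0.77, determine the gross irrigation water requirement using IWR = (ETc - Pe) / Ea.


IWR = (ETc - Pe) / Ea
    = (8 - 1) / 0.77
    = 7 / 0.77
    = 9.09 mm/day


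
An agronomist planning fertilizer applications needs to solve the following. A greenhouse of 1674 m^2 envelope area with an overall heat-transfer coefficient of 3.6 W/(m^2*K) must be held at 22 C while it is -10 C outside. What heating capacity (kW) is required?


dT = 22 - (-10) = 32 K
Q = U * A * dT
  = 3.6 * 1674 * 32
  = 192844.80 W = 192.84 kW


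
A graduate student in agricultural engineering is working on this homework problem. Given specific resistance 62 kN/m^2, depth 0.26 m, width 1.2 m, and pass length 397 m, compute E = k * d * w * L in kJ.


E = k * d * w * L
  = 62 * 0.26 * 1.2 * 397
  = 7679.57 kJ


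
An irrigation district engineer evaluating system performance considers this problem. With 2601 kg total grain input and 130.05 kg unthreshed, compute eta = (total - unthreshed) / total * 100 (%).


eta = (total - unthreshed) / total * 100
    = (2601 - 130.05) / 2601 * 100
    = 2470.95 / 2601 * 100
    = 95%


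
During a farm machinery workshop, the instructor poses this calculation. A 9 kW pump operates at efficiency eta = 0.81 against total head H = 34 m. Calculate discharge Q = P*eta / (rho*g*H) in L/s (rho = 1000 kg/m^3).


Q = (P * 1000 * eta) / (rho * g * H)
  = (9 * 1000 * 0.81) / (1000 * 9.81 * 34)
  = 7290 / 333540
  = 0.02186 m^3/s = 21.86 L/s


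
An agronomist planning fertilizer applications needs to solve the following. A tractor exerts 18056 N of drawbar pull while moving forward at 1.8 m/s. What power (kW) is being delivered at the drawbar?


P = F * v / 1000
  = 18056 * 1.8 / 1000
  = 32500.80 / 1000
  = 32.50 kW


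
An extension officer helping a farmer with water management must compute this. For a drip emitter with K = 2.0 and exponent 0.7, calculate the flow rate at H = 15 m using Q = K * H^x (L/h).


Q = K * H^x
  = 2.0 * 15^0.7
  = 2.0 * 6.6568
  = 13.31 L/h


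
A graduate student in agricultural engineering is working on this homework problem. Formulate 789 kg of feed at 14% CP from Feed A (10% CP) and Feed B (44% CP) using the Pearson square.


parts_A = CP_b - target = 44 - 14 = 30
parts_B = target - CP_a = 14 - 10 = 4
total_parts = 30 + 4 = 34
Feed A = 789 * 30 / 34 = 696.18 kg
Feed B = 789 * 4 / 34 = 92.82 kg

696.18 kg


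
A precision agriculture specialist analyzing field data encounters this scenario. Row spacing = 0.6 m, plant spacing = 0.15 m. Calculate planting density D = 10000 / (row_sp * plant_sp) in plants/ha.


D = 10000 / (row_sp * plant_sp)
  = 10000 / (0.6 * 0.15)
  = 10000 / 0.0900
  = 111111.11 plants/ha


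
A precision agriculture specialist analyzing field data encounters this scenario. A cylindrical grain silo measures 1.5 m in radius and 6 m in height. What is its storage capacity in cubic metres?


V = pi * r^2 * h
  = pi * 1.5^2 * 6
  = pi * 2.25 * 6
  = 42.41 m^3


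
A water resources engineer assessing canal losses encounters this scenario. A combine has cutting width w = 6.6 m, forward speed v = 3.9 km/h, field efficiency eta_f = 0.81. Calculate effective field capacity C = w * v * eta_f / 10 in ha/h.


C = w * v * eta_f / 10
  = 6.6 * 3.9 * 0.81 / 10
  = 20.85 / 10
  = 2.08 ha/h


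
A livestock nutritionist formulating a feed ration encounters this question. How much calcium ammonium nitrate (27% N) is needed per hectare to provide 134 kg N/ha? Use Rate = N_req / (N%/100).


Rate = N_required / (N_content / 100)
     = 134 / (27 / 100)
     = 134 / 0.27
     = 496.30 kg/ha


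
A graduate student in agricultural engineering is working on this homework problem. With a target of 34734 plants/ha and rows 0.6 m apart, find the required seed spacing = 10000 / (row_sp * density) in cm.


spacing = 10000 / (row_sp * density)
        = 10000 / (0.6 * 34734)
        = 10000 / 20840.40
        = 0.47984 m = 47.98 cm


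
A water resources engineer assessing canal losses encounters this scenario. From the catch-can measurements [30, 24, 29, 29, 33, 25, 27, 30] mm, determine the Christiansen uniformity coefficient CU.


xbar = 227 / 8 = 28.375
sum|xi - xbar| = 18.250
CU = 100 * (1 - 18.250 / (8 * 28.375))
   = 100 * (1 - 0.0804)
   = 91.96%


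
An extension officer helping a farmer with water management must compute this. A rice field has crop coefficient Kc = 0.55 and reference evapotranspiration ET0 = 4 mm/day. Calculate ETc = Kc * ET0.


ETc = Kc * ET0
    = 0.55 * 4
    = 2.20 mm/day


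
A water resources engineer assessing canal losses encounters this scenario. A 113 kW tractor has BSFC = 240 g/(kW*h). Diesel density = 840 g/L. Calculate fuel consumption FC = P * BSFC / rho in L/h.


FC = P * BSFC / rho_fuel
   = 113 * 240 / 840
   = 27120 / 840
   = 32.29 L/h


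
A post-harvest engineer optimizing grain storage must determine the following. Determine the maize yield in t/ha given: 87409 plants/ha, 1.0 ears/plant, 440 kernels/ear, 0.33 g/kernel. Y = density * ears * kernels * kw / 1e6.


Y = density * ears * kernels * kw
  = 87409 * 1.0 * 440 * 0.33 g/ha
  = 12691786.80 g/ha
  = 12691.79 kg/ha = 12.69 t/ha


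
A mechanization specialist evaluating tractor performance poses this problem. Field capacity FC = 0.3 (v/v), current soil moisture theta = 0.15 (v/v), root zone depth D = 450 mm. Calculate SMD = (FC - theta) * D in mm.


SMD = (FC - theta) * D
    = (0.3 - 0.15) * 450
    = 0.150 * 450
    = 67.50 mm


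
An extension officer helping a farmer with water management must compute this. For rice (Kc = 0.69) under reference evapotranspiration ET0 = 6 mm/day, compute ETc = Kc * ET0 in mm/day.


ETc = Kc * ET0
    = 0.69 * 6
    = 4.14 mm/day


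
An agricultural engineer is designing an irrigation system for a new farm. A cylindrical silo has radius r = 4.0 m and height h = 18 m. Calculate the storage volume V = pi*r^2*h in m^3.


V = pi * r^2 * h
  = pi * 4.0^2 * 18
  = pi * 16 * 18
  = 904.78 m^3


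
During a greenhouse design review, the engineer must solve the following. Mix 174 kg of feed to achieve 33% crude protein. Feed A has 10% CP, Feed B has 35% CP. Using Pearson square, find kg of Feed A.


parts_A = CP_b - target = 35 - 33 = 2
parts_B = target - CP_a = 33 - 10 = 23
total_parts = 2 + 23 = 25
Feed A = 174 * 2 / 25 = 13.92 kg
Feed B = 174 * 23 / 25 = 160.08 kg

13.92 kg


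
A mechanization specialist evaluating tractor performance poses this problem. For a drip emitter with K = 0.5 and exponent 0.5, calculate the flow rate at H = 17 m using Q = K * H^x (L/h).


Q = K * H^x
  = 0.5 * 17^0.5
  = 0.5 * 4.1231
  = 2.06 L/h


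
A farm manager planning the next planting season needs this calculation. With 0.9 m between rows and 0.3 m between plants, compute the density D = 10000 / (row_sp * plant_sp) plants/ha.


D = 10000 / (row_sp * plant_sp)
  = 10000 / (0.9 * 0.3)
  = 10000 / 0.2700
  = 37037.04 plants/ha


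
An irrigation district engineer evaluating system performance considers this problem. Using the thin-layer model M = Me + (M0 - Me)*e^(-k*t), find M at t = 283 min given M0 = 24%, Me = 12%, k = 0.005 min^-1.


M = Me + (M0 - Me) * e^(-k*t)
  = 12 + (24 - 12) * e^(-0.005*283)
  = 12 + 12 * e^(-1.415)
  = 12 + 12 * 0.24293
  = 12 + 2.9151
  = 14.92%


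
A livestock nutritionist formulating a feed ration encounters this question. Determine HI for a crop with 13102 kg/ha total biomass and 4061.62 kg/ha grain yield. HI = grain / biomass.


HI = grain_yield / biomass
   = 4061.62 / 13102
   = 0.31


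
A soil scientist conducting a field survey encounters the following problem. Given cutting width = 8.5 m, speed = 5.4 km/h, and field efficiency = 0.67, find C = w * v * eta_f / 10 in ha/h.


C = w * v * eta_f / 10
  = 8.5 * 5.4 * 0.67 / 10
  = 30.75 / 10
  = 3.08 ha/h


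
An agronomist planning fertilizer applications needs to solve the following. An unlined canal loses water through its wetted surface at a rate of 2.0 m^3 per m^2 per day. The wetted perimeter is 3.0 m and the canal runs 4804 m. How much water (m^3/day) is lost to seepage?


S = C * P * L
  = 2.0 * 3.0 * 4804
  = 28824 m^3/day


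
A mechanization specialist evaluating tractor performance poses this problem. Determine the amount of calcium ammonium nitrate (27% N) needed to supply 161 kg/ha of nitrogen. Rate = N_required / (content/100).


Rate = N_required / (N_content / 100)
     = 161 / (27 / 100)
     = 161 / 0.27
     = 596.30 kg/ha


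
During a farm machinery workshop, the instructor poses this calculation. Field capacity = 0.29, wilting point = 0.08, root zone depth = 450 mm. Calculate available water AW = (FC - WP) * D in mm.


AW = (FC - WP) * D
   = (0.29 - 0.08) * 450
   = 0.21 * 450
   = 94.50 mm


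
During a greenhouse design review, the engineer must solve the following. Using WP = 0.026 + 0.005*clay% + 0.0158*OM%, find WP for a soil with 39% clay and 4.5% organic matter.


WP = 0.026 + 0.005*39 + 0.0158*4.5
   = 0.026 + 0.1950 + 0.0711
   = 0.2921


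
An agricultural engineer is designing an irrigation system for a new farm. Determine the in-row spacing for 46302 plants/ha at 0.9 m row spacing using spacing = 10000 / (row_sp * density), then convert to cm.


spacing = 10000 / (row_sp * density)
        = 10000 / (0.9 * 46302)
        = 10000 / 41671.80
        = 0.23997 m = 24.00 cm


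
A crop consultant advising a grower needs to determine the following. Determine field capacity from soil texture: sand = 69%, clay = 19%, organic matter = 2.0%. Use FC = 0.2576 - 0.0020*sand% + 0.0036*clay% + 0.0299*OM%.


FC = 0.2576 - 0.0020*69 + 0.0036*19 + 0.0299*2.0
   = 0.2576 - 0.1380 + 0.0684 + 0.0598
   = 0.2478


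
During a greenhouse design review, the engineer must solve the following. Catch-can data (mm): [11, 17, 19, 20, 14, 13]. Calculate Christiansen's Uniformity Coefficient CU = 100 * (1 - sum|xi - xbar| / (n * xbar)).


xbar = 94 / 6 = 15.667
sum|xi - xbar| = 18
CU = 100 * (1 - 18 / (6 * 15.667))
   = 100 * (1 - 0.1915)
   = 80.85%


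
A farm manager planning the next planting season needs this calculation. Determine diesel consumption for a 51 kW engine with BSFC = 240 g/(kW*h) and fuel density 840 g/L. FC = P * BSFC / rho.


FC = P * BSFC / rho_fuel
   = 51 * 240 / 840
   = 12240 / 840
   = 14.57 L/h


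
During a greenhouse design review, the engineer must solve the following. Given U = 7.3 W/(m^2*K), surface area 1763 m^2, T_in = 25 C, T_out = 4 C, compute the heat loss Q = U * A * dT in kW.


dT = 25 - (4) = 21 K
Q = U * A * dT
  = 7.3 * 1763 * 21
  = 270267.90 W = 270.27 kW


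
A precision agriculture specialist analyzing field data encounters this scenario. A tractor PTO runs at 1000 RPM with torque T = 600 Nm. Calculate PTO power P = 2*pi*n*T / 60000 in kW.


P = 2*pi*n*T / 60000
  = 2*pi * 1000 * 600 / 60000
  = 3769911.18 / 60000
  = 62.83 kW


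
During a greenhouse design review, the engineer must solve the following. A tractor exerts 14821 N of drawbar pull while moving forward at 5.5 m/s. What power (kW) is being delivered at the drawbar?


P = F * v / 1000
  = 14821 * 5.5 / 1000
  = 81515.50 / 1000
  = 81.52 kW


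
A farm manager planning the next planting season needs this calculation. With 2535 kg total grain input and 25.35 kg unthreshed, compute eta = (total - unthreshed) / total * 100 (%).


eta = (total - unthreshed) / total * 100
    = (2535 - 25.35) / 2535 * 100
    = 2509.65 / 2535 * 100
    = 99%


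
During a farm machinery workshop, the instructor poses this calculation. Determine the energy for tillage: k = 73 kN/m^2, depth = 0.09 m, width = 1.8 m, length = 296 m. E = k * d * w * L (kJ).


E = k * d * w * L
  = 73 * 0.09 * 1.8 * 296
  = 3500.50 kJ


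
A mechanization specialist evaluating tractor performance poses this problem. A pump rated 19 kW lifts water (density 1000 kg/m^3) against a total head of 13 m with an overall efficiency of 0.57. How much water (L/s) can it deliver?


Q = (P * 1000 * eta) / (rho * g * H)
  = (19 * 1000 * 0.57) / (1000 * 9.81 * 13)
  = 10830 / 127530
  = 0.08492 m^3/s = 84.92 L/s


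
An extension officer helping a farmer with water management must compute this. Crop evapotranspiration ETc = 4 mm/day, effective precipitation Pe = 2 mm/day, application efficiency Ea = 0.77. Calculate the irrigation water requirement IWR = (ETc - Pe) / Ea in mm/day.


IWR = (ETc - Pe) / Ea
    = (4 - 2) / 0.77
    = 2 / 0.77
    = 2.60 mm/day


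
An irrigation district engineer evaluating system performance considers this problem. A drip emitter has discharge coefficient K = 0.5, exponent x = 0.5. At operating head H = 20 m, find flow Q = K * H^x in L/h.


Q = K * H^x
  = 0.5 * 20^0.5
  = 0.5 * 4.4721
  = 2.24 L/h


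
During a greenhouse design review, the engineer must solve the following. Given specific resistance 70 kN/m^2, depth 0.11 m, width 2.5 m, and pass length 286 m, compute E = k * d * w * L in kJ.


E = k * d * w * L
  = 70 * 0.11 * 2.5 * 286
  = 5505.50 kJ


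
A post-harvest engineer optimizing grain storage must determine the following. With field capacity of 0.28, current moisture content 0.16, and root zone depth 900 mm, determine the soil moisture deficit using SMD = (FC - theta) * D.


SMD = (FC - theta) * D
    = (0.28 - 0.16) * 900
    = 0.120 * 900
    = 108 mm


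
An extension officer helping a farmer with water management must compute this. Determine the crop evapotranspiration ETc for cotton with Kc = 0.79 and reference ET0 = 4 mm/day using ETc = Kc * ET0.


ETc = Kc * ET0
    = 0.79 * 4
    = 3.16 mm/day


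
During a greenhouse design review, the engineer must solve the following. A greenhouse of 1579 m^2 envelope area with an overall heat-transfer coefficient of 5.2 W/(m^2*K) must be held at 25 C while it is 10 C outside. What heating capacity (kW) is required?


dT = 25 - (10) = 15 K
Q = U * A * dT
  = 5.2 * 1579 * 15
  = 123162 W = 123.16 kW


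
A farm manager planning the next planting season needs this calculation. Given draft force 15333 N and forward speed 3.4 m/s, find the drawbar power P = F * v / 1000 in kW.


P = F * v / 1000
  = 15333 * 3.4 / 1000
  = 52132.20 / 1000
  = 52.13 kW


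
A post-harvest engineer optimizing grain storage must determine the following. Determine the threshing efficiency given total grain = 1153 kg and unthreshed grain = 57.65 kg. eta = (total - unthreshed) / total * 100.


eta = (total - unthreshed) / total * 100
    = (1153 - 57.65) / 1153 * 100
    = 1095.35 / 1153 * 100
    = 95%


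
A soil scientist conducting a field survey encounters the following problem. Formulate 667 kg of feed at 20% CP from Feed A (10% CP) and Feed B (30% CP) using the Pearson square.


parts_A = CP_b - target = 30 - 20 = 10
parts_B = target - CP_a = 20 - 10 = 10
total_parts = 10 + 10 = 20
Feed A = 667 * 10 / 20 = 333.50 kg
Feed B = 667 * 10 / 20 = 333.50 kg


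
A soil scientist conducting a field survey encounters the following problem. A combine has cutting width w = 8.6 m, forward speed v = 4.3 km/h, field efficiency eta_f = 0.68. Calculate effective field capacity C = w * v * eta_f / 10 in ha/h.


C = w * v * eta_f / 10
  = 8.6 * 4.3 * 0.68 / 10
  = 25.15 / 10
  = 2.51 ha/h


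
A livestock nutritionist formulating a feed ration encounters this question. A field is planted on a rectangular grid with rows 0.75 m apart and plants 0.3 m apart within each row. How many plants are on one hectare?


D = 10000 / (row_sp * plant_sp)
  = 10000 / (0.75 * 0.3)
  = 10000 / 0.2250
  = 44444.44 plants/ha


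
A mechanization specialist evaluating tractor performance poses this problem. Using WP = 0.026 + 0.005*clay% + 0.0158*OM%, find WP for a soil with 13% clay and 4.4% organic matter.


WP = 0.026 + 0.005*13 + 0.0158*4.4
   = 0.026 + 0.0650 + 0.0695
   = 0.1605


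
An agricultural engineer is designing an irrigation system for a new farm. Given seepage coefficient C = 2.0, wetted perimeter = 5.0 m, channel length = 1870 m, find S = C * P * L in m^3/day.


S = C * P * L
  = 2.0 * 5.0 * 1870
  = 18700 m^3/day


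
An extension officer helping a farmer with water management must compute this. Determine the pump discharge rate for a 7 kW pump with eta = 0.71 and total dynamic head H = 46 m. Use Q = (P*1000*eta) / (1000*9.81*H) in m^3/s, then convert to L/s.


Q = (P * 1000 * eta) / (rho * g * H)
  = (7 * 1000 * 0.71) / (1000 * 9.81 * 46)
  = 4970 / 451260
  = 0.01101 m^3/s = 11.01 L/s


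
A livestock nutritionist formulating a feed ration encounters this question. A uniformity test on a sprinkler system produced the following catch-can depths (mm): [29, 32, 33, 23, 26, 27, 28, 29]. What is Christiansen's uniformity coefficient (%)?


xbar = 227 / 8 = 28.375
sum|xi - xbar| = 19
CU = 100 * (1 - 19 / (8 * 28.375))
   = 100 * (1 - 0.0837)
   = 91.63%


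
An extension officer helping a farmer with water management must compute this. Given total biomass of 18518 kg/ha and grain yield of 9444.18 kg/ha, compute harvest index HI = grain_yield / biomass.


HI = grain_yield / biomass
   = 9444.18 / 18518
   = 0.51


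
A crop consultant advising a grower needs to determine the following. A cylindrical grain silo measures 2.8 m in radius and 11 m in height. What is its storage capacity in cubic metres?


V = pi * r^2 * h
  = pi * 2.8^2 * 11
  = pi * 7.84 * 11
  = 270.93 m^3


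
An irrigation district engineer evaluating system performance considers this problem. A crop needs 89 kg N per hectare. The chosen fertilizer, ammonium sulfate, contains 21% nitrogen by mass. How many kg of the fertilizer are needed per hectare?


Rate = N_required / (N_content / 100)
     = 89 / (21 / 100)
     = 89 / 0.21
     = 423.81 kg/ha


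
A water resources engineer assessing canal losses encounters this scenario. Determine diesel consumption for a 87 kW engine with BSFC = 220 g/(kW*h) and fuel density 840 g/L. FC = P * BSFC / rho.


FC = P * BSFC / rho_fuel
   = 87 * 220 / 840
   = 19140 / 840
   = 22.79 L/h


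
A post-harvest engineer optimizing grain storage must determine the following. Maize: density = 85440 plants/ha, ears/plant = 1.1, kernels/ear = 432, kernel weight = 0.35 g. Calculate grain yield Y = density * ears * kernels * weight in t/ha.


Y = density * ears * kernels * kw
  = 85440 * 1.1 * 432 * 0.35 g/ha
  = 14210380.80 g/ha
  = 14210.38 kg/ha = 14.21 t/ha


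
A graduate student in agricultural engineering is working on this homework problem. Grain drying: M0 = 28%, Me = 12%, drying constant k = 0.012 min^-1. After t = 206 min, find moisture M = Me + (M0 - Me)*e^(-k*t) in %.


M = Me + (M0 - Me) * e^(-k*t)
  = 12 + (28 - 12) * e^(-0.012*206)
  = 12 + 16 * e^(-2.472)
  = 12 + 16 * 0.08442
  = 12 + 1.3507
  = 13.35%


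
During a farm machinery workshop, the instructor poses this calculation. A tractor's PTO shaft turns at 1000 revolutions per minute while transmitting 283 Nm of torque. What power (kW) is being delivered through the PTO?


P = 2*pi*n*T / 60000
  = 2*pi * 1000 * 283 / 60000
  = 1778141.44 / 60000
  = 29.64 kW


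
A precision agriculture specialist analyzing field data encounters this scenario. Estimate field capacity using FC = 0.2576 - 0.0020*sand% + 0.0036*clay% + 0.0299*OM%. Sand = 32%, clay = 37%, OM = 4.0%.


FC = 0.2576 - 0.0020*32 + 0.0036*37 + 0.0299*4.0
   = 0.2576 - 0.0640 + 0.1332 + 0.1196
   = 0.4464


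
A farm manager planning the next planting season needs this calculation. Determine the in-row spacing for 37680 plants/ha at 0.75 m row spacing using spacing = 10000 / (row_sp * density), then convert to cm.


spacing = 10000 / (row_sp * density)
        = 10000 / (0.75 * 37680)
        = 10000 / 28260
        = 0.35386 m = 35.39 cm


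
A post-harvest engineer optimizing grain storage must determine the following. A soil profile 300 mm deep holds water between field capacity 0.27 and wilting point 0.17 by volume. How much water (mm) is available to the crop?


AW = (FC - WP) * D
   = (0.27 - 0.17) * 300
   = 0.10 * 300
   = 30 mm


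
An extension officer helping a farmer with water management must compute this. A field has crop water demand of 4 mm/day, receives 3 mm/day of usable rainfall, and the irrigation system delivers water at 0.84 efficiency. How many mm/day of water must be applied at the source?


IWR = (ETc - Pe) / Ea
    = (4 - 3) / 0.84
    = 1 / 0.84
    = 1.19 mm/day


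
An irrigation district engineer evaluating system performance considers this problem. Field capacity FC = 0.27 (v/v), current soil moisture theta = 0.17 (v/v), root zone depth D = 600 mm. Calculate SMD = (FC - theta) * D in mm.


SMD = (FC - theta) * D
    = (0.27 - 0.17) * 600
    = 0.100 * 600
    = 60 mm


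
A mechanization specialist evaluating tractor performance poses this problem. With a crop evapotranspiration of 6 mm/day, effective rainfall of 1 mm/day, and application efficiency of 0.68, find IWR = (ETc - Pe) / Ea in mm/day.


IWR = (ETc - Pe) / Ea
    = (6 - 1) / 0.68
    = 5 / 0.68
    = 7.35 mm/day


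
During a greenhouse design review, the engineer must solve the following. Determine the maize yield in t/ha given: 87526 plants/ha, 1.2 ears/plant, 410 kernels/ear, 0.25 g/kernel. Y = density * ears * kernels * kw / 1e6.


Y = density * ears * kernels * kw
  = 87526 * 1.2 * 410 * 0.25 g/ha
  = 10765698 g/ha
  = 10765.70 kg/ha = 10.77 t/ha


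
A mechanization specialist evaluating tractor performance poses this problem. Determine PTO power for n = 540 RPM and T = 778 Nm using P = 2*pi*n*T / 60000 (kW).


P = 2*pi*n*T / 60000
  = 2*pi * 540 * 778 / 60000
  = 2639691.81 / 60000
  = 43.99 kW


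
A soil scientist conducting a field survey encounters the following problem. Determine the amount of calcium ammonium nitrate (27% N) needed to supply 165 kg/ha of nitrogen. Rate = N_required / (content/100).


Rate = N_required / (N_content / 100)
     = 165 / (27 / 100)
     = 165 / 0.27
     = 611.11 kg/ha


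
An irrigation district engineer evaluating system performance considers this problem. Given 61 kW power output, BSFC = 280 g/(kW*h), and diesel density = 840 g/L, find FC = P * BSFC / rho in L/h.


FC = P * BSFC / rho_fuel
   = 61 * 280 / 840
   = 17080 / 840
   = 20.33 L/h


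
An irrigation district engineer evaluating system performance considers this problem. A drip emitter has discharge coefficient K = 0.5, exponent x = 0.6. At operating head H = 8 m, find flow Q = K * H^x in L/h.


Q = K * H^x
  = 0.5 * 8^0.6
  = 0.5 * 3.4822
  = 1.74 L/h


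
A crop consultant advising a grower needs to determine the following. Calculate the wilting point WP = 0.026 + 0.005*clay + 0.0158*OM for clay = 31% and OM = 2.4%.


WP = 0.026 + 0.005*31 + 0.0158*2.4
   = 0.026 + 0.1550 + 0.0379
   = 0.2189


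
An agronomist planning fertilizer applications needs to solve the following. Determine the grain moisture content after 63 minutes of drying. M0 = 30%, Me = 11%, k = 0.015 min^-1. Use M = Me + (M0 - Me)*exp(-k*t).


M = Me + (M0 - Me) * e^(-k*t)
  = 11 + (30 - 11) * e^(-0.015*63)
  = 11 + 19 * e^(-0.945)
  = 11 + 19 * 0.38868
  = 11 + 7.3849
  = 18.38%


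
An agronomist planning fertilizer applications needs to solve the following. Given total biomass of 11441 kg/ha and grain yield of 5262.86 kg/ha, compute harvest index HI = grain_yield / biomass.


HI = grain_yield / biomass
   = 5262.86 / 11441
   = 0.46


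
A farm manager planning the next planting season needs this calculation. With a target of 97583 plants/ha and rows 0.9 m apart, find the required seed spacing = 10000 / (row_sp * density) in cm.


spacing = 10000 / (row_sp * density)
        = 10000 / (0.9 * 97583)
        = 10000 / 87824.70
        = 0.11386 m = 11.39 cm


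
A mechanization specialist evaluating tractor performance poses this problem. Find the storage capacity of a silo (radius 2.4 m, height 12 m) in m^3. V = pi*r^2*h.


V = pi * r^2 * h
  = pi * 2.4^2 * 12
  = pi * 5.76 * 12
  = 217.15 m^3


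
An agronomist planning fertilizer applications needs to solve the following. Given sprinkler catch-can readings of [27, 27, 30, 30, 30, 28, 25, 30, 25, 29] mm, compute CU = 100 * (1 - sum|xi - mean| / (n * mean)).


xbar = 281 / 10 = 28.100
sum|xi - xbar| = 17
CU = 100 * (1 - 17 / (10 * 28.100))
   = 100 * (1 - 0.0605)
   = 93.95%


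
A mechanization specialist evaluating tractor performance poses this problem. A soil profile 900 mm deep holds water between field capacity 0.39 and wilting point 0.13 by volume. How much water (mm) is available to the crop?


AW = (FC - WP) * D
   = (0.39 - 0.13) * 900
   = 0.26 * 900
   = 234 mm


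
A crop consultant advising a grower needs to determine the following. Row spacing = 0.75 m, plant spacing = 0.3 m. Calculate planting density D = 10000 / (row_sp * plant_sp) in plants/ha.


D = 10000 / (row_sp * plant_sp)
  = 10000 / (0.75 * 0.3)
  = 10000 / 0.2250
  = 44444.44 plants/ha


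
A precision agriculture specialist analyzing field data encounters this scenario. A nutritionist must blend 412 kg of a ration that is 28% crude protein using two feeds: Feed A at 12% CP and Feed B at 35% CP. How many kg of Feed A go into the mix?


parts_A = CP_b - target = 35 - 28 = 7
parts_B = target - CP_a = 28 - 12 = 16
total_parts = 7 + 16 = 23
Feed A = 412 * 7 / 23 = 125.39 kg
Feed B = 412 * 16 / 23 = 286.61 kg

125.39 kg


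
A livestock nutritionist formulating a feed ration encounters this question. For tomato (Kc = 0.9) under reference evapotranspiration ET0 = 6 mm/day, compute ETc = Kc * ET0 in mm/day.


ETc = Kc * ET0
    = 0.9 * 6
    = 5.40 mm/day


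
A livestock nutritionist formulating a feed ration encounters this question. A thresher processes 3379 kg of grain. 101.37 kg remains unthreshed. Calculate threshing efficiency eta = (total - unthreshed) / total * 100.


eta = (total - unthreshed) / total * 100
    = (3379 - 101.37) / 3379 * 100
    = 3277.63 / 3379 * 100
    = 97%


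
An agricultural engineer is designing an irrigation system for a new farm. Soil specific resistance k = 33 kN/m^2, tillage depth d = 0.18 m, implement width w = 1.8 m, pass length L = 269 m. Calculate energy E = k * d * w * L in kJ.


E = k * d * w * L
  = 33 * 0.18 * 1.8 * 269
  = 2876.15 kJ


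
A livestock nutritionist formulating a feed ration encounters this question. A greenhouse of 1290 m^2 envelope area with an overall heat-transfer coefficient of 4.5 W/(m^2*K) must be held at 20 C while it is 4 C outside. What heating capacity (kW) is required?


dT = 20 - (4) = 16 K
Q = U * A * dT
  = 4.5 * 1290 * 16
  = 92880 W = 92.88 kW


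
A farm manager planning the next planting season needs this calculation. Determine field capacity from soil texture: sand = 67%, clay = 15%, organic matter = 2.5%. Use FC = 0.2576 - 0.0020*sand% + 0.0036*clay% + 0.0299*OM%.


FC = 0.2576 - 0.0020*67 + 0.0036*15 + 0.0299*2.5
   = 0.2576 - 0.1340 + 0.0540 + 0.0748
   = 0.2524


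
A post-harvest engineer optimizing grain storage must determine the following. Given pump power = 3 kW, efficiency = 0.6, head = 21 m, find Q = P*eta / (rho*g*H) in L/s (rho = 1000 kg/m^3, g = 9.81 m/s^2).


Q = (P * 1000 * eta) / (rho * g * H)
  = (3 * 1000 * 0.6) / (1000 * 9.81 * 21)
  = 1800 / 206010
  = 0.00874 m^3/s = 8.74 L/s


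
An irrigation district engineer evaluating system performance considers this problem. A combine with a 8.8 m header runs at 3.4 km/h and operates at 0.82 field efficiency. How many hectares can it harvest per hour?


C = w * v * eta_f / 10
  = 8.8 * 3.4 * 0.82 / 10
  = 24.53 / 10
  = 2.45 ha/h


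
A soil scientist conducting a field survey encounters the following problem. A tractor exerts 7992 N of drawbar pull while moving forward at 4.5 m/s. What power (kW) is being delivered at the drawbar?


P = F * v / 1000
  = 7992 * 4.5 / 1000
  = 35964 / 1000
  = 35.96 kW


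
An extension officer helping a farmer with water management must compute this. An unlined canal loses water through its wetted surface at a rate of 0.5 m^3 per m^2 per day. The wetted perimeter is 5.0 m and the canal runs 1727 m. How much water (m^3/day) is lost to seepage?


S = C * P * L
  = 0.5 * 5.0 * 1727
  = 4317.50 m^3/day


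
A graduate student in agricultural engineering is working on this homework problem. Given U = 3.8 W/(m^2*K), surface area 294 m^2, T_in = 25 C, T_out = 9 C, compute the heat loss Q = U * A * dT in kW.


dT = 25 - (9) = 16 K
Q = U * A * dT
  = 3.8 * 294 * 16
  = 17875.20 W = 17.88 kW


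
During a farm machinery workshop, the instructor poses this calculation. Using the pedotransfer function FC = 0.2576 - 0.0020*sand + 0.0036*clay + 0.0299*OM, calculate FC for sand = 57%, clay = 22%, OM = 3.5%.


FC = 0.2576 - 0.0020*57 + 0.0036*22 + 0.0299*3.5
   = 0.2576 - 0.1140 + 0.0792 + 0.1047
   = 0.3275


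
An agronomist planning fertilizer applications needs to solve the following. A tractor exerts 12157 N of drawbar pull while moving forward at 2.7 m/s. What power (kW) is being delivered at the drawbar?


P = F * v / 1000
  = 12157 * 2.7 / 1000
  = 32823.90 / 1000
  = 32.82 kW


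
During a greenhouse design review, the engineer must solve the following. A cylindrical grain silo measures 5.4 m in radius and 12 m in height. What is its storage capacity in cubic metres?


V = pi * r^2 * h
  = pi * 5.4^2 * 12
  = pi * 29.16 * 12
  = 1099.31 m^3


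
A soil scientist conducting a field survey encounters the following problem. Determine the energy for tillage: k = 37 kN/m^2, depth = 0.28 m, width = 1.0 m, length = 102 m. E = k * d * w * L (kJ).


E = k * d * w * L
  = 37 * 0.28 * 1.0 * 102
  = 1056.72 kJ


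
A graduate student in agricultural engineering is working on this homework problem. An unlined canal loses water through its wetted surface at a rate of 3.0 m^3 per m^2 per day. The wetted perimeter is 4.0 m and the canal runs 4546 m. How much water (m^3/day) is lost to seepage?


S = C * P * L
  = 3.0 * 4.0 * 4546
  = 54552 m^3/day


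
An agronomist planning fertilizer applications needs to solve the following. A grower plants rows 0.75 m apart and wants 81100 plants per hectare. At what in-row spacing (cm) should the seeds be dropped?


spacing = 10000 / (row_sp * density)
        = 10000 / (0.75 * 81100)
        = 10000 / 60825
        = 0.16441 m = 16.44 cm


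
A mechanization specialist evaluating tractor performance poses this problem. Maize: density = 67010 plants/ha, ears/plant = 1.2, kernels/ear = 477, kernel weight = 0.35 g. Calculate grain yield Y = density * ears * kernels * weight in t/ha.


Y = density * ears * kernels * kw
  = 67010 * 1.2 * 477 * 0.35 g/ha
  = 13424783.40 g/ha
  = 13424.78 kg/ha = 13.42 t/ha


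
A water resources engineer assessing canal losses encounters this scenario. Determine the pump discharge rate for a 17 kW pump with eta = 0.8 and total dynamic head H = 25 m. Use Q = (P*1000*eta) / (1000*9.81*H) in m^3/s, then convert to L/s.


Q = (P * 1000 * eta) / (rho * g * H)
  = (17 * 1000 * 0.8) / (1000 * 9.81 * 25)
  = 13600 / 245250
  = 0.05545 m^3/s = 55.45 L/s


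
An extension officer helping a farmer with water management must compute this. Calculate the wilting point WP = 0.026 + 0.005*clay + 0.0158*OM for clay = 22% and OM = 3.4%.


WP = 0.026 + 0.005*22 + 0.0158*3.4
   = 0.026 + 0.1100 + 0.0537
   = 0.1897


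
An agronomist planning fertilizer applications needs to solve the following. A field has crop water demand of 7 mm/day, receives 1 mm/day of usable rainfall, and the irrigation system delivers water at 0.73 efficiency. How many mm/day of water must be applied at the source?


IWR = (ETc - Pe) / Ea
    = (7 - 1) / 0.73
    = 6 / 0.73
    = 8.22 mm/day


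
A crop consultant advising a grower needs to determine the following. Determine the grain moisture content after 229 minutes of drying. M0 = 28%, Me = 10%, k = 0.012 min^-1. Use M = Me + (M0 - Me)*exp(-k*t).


M = Me + (M0 - Me) * e^(-k*t)
  = 10 + (28 - 10) * e^(-0.012*229)
  = 10 + 18 * e^(-2.748)
  = 10 + 18 * 0.06406
  = 10 + 1.1530
  = 11.15%


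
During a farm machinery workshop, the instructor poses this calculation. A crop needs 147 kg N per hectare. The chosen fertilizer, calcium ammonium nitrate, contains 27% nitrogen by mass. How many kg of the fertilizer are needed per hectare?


Rate = N_required / (N_content / 100)
     = 147 / (27 / 100)
     = 147 / 0.27
     = 544.44 kg/ha


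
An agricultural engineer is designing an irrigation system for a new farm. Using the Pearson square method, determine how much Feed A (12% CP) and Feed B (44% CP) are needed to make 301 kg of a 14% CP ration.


parts_A = CP_b - target = 44 - 14 = 30
parts_B = target - CP_a = 14 - 12 = 2
total_parts = 30 + 2 = 32
Feed A = 301 * 30 / 32 = 282.19 kg
Feed B = 301 * 2 / 32 = 18.81 kg

282.19 kg


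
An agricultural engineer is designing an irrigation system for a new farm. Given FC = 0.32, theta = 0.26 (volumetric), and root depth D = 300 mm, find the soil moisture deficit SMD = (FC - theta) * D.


SMD = (FC - theta) * D
    = (0.32 - 0.26) * 300
    = 0.060 * 300
    = 18 mm


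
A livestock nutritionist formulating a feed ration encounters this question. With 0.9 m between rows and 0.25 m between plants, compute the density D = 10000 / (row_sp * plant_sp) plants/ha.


D = 10000 / (row_sp * plant_sp)
  = 10000 / (0.9 * 0.25)
  = 10000 / 0.2250
  = 44444.44 plants/ha


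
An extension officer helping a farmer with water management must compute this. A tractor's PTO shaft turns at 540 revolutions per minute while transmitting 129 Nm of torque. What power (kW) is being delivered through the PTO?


P = 2*pi*n*T / 60000
  = 2*pi * 540 * 129 / 60000
  = 437686.69 / 60000
  = 7.29 kW


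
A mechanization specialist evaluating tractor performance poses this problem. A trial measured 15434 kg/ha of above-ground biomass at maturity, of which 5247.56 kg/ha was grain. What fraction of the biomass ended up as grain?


HI = grain_yield / biomass
   = 5247.56 / 15434
   = 0.34


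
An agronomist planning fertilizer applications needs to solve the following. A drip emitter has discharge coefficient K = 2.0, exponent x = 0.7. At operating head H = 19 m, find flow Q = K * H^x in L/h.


Q = K * H^x
  = 2.0 * 19^0.7
  = 2.0 * 7.8547
  = 15.71 L/h


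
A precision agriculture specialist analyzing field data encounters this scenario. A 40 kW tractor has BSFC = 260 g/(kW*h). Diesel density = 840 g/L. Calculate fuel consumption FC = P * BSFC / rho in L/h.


FC = P * BSFC / rho_fuel
   = 40 * 260 / 840
   = 10400 / 840
   = 12.38 L/h


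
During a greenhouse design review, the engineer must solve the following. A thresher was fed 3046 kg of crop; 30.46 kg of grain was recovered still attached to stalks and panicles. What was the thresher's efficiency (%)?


eta = (total - unthreshed) / total * 100
    = (3046 - 30.46) / 3046 * 100
    = 3015.54 / 3046 * 100
    = 99%


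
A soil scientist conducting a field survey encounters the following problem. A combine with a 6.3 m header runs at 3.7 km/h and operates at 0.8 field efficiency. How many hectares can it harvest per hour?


C = w * v * eta_f / 10
  = 6.3 * 3.7 * 0.8 / 10
  = 18.65 / 10
  = 1.86 ha/h


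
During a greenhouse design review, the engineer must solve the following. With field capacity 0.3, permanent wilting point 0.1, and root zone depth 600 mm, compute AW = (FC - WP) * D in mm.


AW = (FC - WP) * D
   = (0.3 - 0.1) * 600
   = 0.20 * 600
   = 120 mm


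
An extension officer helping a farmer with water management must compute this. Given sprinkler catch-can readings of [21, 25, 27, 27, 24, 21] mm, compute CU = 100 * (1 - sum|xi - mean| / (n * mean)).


xbar = 145 / 6 = 24.167
sum|xi - xbar| = 13
CU = 100 * (1 - 13 / (6 * 24.167))
   = 100 * (1 - 0.0897)
   = 91.03%


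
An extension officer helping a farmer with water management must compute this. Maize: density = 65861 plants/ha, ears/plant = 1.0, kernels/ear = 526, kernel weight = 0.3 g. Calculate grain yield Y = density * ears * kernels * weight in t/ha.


Y = density * ears * kernels * kw
  = 65861 * 1.0 * 526 * 0.3 g/ha
  = 10392865.80 g/ha
  = 10392.87 kg/ha = 10.39 t/ha


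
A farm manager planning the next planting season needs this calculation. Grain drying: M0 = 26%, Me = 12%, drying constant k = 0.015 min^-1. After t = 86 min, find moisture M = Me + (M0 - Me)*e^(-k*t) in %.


M = Me + (M0 - Me) * e^(-k*t)
  = 12 + (26 - 12) * e^(-0.015*86)
  = 12 + 14 * e^(-1.290)
  = 12 + 14 * 0.27527
  = 12 + 3.8538
  = 15.85%


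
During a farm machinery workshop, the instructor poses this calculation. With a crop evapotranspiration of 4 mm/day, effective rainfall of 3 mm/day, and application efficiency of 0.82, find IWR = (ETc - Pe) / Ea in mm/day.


IWR = (ETc - Pe) / Ea
    = (4 - 3) / 0.82
    = 1 / 0.82
    = 1.22 mm/day


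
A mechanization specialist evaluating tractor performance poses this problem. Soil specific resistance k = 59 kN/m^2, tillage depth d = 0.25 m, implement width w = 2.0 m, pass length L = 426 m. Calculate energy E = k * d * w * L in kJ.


E = k * d * w * L
  = 59 * 0.25 * 2.0 * 426
  = 12567 kJ


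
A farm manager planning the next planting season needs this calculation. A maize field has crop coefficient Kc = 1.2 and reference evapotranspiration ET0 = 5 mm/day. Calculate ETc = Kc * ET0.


ETc = Kc * ET0
    = 1.2 * 5
    = 6 mm/day


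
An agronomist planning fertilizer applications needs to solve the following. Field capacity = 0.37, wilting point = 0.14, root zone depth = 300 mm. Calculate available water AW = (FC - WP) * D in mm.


AW = (FC - WP) * D
   = (0.37 - 0.14) * 300
   = 0.23 * 300
   = 69 mm


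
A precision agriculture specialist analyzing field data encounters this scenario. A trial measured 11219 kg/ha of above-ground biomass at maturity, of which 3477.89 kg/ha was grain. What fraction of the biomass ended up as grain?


HI = grain_yield / biomass
   = 3477.89 / 11219
   = 0.31


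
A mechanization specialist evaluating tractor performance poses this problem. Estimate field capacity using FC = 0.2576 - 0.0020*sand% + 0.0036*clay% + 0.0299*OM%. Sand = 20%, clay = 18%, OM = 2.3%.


FC = 0.2576 - 0.0020*20 + 0.0036*18 + 0.0299*2.3
   = 0.2576 - 0.0400 + 0.0648 + 0.0688
   = 0.3512
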